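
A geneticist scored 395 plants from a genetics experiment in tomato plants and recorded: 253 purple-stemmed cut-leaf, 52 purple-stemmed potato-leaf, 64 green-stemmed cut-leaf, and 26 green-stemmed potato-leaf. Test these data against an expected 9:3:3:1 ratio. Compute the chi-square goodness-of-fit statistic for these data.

12.282

The 9:3:3:1 ratio has 16 parts, so with N = 395 the expected counts are:
  purple-stemmed cut-leaf: 395 × 9/16 = 222.1875
  purple-stemmed potato-leaf: 395 × 3/16 = 74.0625
  green-stemmed cut-leaf: 395 × 3/16 = 74.0625
  green-stemmed potato-leaf: 395 × 1/16 = 24.6875
χ² = Σ (O − E)² / E
  purple-stemmed cut-leaf: (253 − 222.1875)² / 222.1875 = 4.2730
  purple-stemmed potato-leaf: (52 − 74.0625)² / 74.0625 = 6.5722
  green-stemmed cut-leaf: (64 − 74.0625)² / 74.0625 = 1.3671
  green-stemmed potato-leaf: (26 − 24.6875)² / 24.6875 = 0.0698
χ² = 4.2730 + 6.5722 + 1.3671 + 0.0698 = 12.2821 ≈ 12.282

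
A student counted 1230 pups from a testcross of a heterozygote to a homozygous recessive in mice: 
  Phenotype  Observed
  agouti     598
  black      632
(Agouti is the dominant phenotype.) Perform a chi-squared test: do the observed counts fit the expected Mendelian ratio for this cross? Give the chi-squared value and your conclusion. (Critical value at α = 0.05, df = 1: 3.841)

A testcross of a heterozygote (Aa × aa) gives a 1:1 phenotypic ratio.
Total ratio parts = 2. Expected numbers out of 1230:
  agouti: 1230 × 1/2 = 615
  black: 1230 × 1/2 = 615
χ² = Σ (O − E)² / E
  agouti: (598 − 615)² / 615 = 0.4699
  black: (632 − 615)² / 615 = 0.4699
χ² = 0.4699 + 0.4699 = 0.9398 ≈ 0.940
Degrees of freedom = 2 − 1 = 1; critical value at α = 0.05 is 3.841.
Since 0.940 < 3.841, we fail to reject the null hypothesis — the data are consistent with the 1:1 ratio.

0.940; consistent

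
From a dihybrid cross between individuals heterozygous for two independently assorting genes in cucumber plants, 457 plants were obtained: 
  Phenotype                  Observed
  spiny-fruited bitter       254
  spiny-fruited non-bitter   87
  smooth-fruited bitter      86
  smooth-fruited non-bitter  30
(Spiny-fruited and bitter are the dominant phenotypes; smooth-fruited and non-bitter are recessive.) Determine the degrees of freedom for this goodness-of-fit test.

A dihybrid F₂ with independent assortment and complete dominance at both loci gives a 9:3:3:1 phenotypic ratio.
A goodness-of-fit test with 4 phenotype classes has df = 4 − 1 = 3.

3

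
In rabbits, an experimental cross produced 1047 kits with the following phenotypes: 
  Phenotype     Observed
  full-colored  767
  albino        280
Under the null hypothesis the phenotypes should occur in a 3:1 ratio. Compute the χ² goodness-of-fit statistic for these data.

1.697

Under the 3:1 hypothesis (Σ ratio = 4, N = 1047):
  full-colored: 1047 × 3/4 = 785.25
  albino: 1047 × 1/4 = 261.75
χ² = Σ (O − E)² / E
  full-colored: (767 − 785.25)² / 785.25 = 0.4241
  albino: (280 − 261.75)² / 261.75 = 1.2724
χ² = 0.4241 + 1.2724 = 1.6965 ≈ 1.697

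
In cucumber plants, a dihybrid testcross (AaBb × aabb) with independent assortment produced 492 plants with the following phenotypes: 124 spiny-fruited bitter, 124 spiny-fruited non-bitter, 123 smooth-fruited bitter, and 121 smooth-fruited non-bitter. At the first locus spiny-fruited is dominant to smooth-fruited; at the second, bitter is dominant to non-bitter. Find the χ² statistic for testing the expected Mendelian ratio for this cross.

0.049

A dihybrid testcross with independent assortment gives a 1:1:1:1 ratio.
Total ratio parts = 4. Expected numbers out of 492:
  spiny-fruited bitter: 492 × 1/4 = 123
  spiny-fruited non-bitter: 492 × 1/4 = 123
  smooth-fruited bitter: 492 × 1/4 = 123
  smooth-fruited non-bitter: 492 × 1/4 = 123
χ² = Σ (O − E)² / E
  spiny-fruited bitter: (124 − 123)² / 123 = 0.0081
  spiny-fruited non-bitter: (124 − 123)² / 123 = 0.0081
  smooth-fruited bitter: (123 − 123)² / 123 = 0.0000
  smooth-fruited non-bitter: (121 − 123)² / 123 = 0.0325
χ² = 0.0081 + 0.0081 + 0.0000 + 0.0325 = 0.0487 ≈ 0.049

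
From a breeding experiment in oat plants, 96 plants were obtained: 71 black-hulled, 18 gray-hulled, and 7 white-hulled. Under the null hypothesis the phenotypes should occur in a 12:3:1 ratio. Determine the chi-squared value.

0.181

Total ratio parts = 16. Expected numbers out of 96:
  black-hulled: 96 × 12/16 = 72
  gray-hulled: 96 × 3/16 = 18
  white-hulled: 96 × 1/16 = 6
χ² = Σ (O − E)² / E
  black-hulled: (71 − 72)² / 72 = 0.0139
  gray-hulled: (18 − 18)² / 18 = 0.0000
  white-hulled: (7 − 6)² / 6 = 0.1667
χ² = 0.0139 + 0.0000 + 0.1667 = 0.1806 ≈ 0.181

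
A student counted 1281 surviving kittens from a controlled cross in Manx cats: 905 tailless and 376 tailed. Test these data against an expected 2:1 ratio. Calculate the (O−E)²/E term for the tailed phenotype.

6.091

Total ratio parts = 3. Expected numbers out of 1281:
  tailless: 1281 × 2/3 = 854
  tailed: 1281 × 1/3 = 427
Contribution of tailed: (376 − 427)² / 427 = 6.0913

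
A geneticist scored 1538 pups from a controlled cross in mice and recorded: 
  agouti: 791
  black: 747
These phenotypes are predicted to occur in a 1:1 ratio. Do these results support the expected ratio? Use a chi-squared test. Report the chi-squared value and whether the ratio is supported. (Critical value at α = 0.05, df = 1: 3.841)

1.259; consistent

The 1:1 ratio has 2 parts, so with N = 1538 the expected counts are:
  agouti: 1538 × 1/2 = 769
  black: 1538 × 1/2 = 769
χ² = Σ (O − E)² / E
  agouti: (791 − 769)² / 769 = 0.6294
  black: (747 − 769)² / 769 = 0.6294
χ² = 0.6294 + 0.6294 = 1.2588 ≈ 1.259
Degrees of freedom = 2 − 1 = 1; critical value at α = 0.05 is 3.841.
Since 1.259 < 3.841, we fail to reject the null hypothesis — the data are consistent with the 1:1 ratio.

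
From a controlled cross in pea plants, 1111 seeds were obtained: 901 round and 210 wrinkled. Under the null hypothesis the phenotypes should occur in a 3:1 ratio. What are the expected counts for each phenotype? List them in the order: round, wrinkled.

Expected counts for N = 1111 under a 3:1 ratio (total parts = 4):
  round: 1111 × 3/4 = 833.25
  wrinkled: 1111 × 1/4 = 277.75

833.25, 277.75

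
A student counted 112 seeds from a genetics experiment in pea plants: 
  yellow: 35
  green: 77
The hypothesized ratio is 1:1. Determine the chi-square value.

Expected counts for N = 112 under a 1:1 ratio (total parts = 2):
  yellow: 112 × 1/2 = 56
  green: 112 × 1/2 = 56
χ² = Σ (O − E)² / E
  yellow: (35 − 56)² / 56 = 7.8750
  green: (77 − 56)² / 56 = 7.8750
χ² = 7.8750 + 7.8750 = 15.750

15.750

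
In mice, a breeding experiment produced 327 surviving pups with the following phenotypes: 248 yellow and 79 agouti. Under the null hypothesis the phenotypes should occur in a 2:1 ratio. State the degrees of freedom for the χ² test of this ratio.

A goodness-of-fit test with 2 phenotype classes has df = 2 − 1 = 1.

1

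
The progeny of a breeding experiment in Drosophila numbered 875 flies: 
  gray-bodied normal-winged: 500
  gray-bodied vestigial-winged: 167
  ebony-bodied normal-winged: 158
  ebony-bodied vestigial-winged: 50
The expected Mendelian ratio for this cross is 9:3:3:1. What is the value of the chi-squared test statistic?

0.802

Expected counts for N = 875 under a 9:3:3:1 ratio (total parts = 16):
  gray-bodied normal-winged: 875 × 9/16 = 492.1875
  gray-bodied vestigial-winged: 875 × 3/16 = 164.0625
  ebony-bodied normal-winged: 875 × 3/16 = 164.0625
  ebony-bodied vestigial-winged: 875 × 1/16 = 54.6875
χ² = Σ (O − E)² / E
  gray-bodied normal-winged: (500 − 492.1875)² / 492.1875 = 0.1240
  gray-bodied vestigial-winged: (167 − 164.0625)² / 164.0625 = 0.0526
  ebony-bodied normal-winged: (158 − 164.0625)² / 164.0625 = 0.2240
  ebony-bodied vestigial-winged: (50 − 54.6875)² / 54.6875 = 0.4018
χ² = 0.1240 + 0.0526 + 0.2240 + 0.4018 = 0.8024 ≈ 0.802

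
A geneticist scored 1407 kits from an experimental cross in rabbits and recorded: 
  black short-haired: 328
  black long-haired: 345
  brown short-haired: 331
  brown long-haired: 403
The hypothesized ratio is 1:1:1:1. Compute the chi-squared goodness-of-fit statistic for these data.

Expected counts for N = 1407 under a 1:1:1:1 ratio (total parts = 4):
  black short-haired: 1407 × 1/4 = 351.75
  black long-haired: 1407 × 1/4 = 351.75
  brown short-haired: 1407 × 1/4 = 351.75
  brown long-haired: 1407 × 1/4 = 351.75
χ² = Σ (O − E)² / E
  black short-haired: (328 − 351.75)² / 351.75 = 1.6036
  black long-haired: (345 − 351.75)² / 351.75 = 0.1295
  brown short-haired: (331 − 351.75)² / 351.75 = 1.2241
  brown long-haired: (403 − 351.75)² / 351.75 = 7.4671
χ² = 1.6036 + 0.1295 + 1.2241 + 7.4671 = 10.4243 ≈ 10.424

10.424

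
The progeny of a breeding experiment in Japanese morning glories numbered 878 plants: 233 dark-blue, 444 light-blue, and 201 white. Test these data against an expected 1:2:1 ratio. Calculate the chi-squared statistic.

The 1:2:1 ratio has 4 parts, so with N = 878 the expected counts are:
  dark-blue: 878 × 1/4 = 219.5
  light-blue: 878 × 2/4 = 439
  white: 878 × 1/4 = 219.5
χ² = Σ (O − E)² / E
  dark-blue: (233 − 219.5)² / 219.5 = 0.8303
  light-blue: (444 − 439)² / 439 = 0.0569
  white: (201 − 219.5)² / 219.5 = 1.5592
χ² = 0.8303 + 0.0569 + 1.5592 = 2.4464 ≈ 2.446

2.446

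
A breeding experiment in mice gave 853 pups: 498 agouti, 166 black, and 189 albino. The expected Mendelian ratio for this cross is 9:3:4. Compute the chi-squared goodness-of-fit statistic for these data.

3.677

Total ratio parts = 16. Expected numbers out of 853:
  agouti: 853 × 9/16 = 479.8125
  black: 853 × 3/16 = 159.9375
  albino: 853 × 4/16 = 213.25
χ² = Σ (O − E)² / E
  agouti: (498 − 479.8125)² / 479.8125 = 0.6894
  black: (166 − 159.9375)² / 159.9375 = 0.2298
  albino: (189 − 213.25)² / 213.25 = 2.7576
χ² = 0.6894 + 0.2298 + 2.7576 = 3.6768 ≈ 3.677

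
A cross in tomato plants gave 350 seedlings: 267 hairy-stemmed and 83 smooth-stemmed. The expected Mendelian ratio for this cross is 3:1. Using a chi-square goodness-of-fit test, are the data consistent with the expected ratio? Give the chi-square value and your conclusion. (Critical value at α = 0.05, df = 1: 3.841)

The 3:1 ratio has 4 parts, so with N = 350 the expected counts are:
  hairy-stemmed: 350 × 3/4 = 262.5
  smooth-stemmed: 350 × 1/4 = 87.5
χ² = Σ (O − E)² / E
  hairy-stemmed: (267 − 262.5)² / 262.5 = 0.0771
  smooth-stemmed: (83 − 87.5)² / 87.5 = 0.2314
χ² = 0.0771 + 0.2314 = 0.3085 ≈ 0.309
Degrees of freedom = 2 − 1 = 1; critical value at α = 0.05 is 3.841.
Since 0.309 < 3.841, we fail to reject the null hypothesis — the data are consistent with the 3:1 ratio.

0.309; consistent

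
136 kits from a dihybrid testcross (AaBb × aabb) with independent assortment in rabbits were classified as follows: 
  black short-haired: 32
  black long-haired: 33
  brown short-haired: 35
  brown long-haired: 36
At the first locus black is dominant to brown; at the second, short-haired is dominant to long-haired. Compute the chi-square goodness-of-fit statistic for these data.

A dihybrid testcross with independent assortment gives a 1:1:1:1 ratio.
Under the 1:1:1:1 hypothesis (Σ ratio = 4, N = 136):
  black short-haired: 136 × 1/4 = 34
  black long-haired: 136 × 1/4 = 34
  brown short-haired: 136 × 1/4 = 34
  brown long-haired: 136 × 1/4 = 34
χ² = Σ (O − E)² / E
  black short-haired: (32 − 34)² / 34 = 0.1176
  black long-haired: (33 − 34)² / 34 = 0.0294
  brown short-haired: (35 − 34)² / 34 = 0.0294
  brown long-haired: (36 − 34)² / 34 = 0.1176
χ² = 0.1176 + 0.0294 + 0.0294 + 0.1176 = 0.294

0.294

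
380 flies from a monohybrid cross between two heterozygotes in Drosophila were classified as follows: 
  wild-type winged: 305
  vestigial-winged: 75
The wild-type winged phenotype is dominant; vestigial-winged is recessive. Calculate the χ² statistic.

5.614

For a monohybrid cross between heterozygotes with complete dominance, the expected phenotypic ratio is 3:1.
Total ratio parts = 4. Expected numbers out of 380:
  wild-type winged: 380 × 3/4 = 285
  vestigial-winged: 380 × 1/4 = 95
χ² = Σ (O − E)² / E
  wild-type winged: (305 − 285)² / 285 = 1.4035
  vestigial-winged: (75 − 95)² / 95 = 4.2105
χ² = 1.4035 + 4.2105 = 5.614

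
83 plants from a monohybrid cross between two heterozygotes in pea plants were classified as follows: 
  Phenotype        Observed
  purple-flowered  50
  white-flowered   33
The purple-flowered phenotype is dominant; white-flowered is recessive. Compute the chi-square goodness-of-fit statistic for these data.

9.643

For a monohybrid cross between heterozygotes with complete dominance, the expected phenotypic ratio is 3:1.
The 3:1 ratio has 4 parts, so with N = 83 the expected counts are:
  purple-flowered: 83 × 3/4 = 62.25
  white-flowered: 83 × 1/4 = 20.75
χ² = Σ (O − E)² / E
  purple-flowered: (50 − 62.25)² / 62.25 = 2.4106
  white-flowered: (33 − 20.75)² / 20.75 = 7.2319
χ² = 2.4106 + 7.2319 = 9.6425 ≈ 9.643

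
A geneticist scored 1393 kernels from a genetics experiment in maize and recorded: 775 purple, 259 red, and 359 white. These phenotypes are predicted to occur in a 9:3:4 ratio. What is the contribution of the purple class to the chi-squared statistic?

Total ratio parts = 16. Expected numbers out of 1393:
  purple: 1393 × 9/16 = 783.5625
  red: 1393 × 3/16 = 261.1875
  white: 1393 × 4/16 = 348.25
Contribution of purple: (775 − 783.5625)² / 783.5625 = 0.0936

0.094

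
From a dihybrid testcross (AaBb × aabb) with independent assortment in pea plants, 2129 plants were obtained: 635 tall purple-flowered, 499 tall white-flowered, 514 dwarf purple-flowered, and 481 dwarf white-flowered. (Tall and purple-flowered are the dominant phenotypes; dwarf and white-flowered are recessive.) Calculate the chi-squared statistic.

A dihybrid testcross with independent assortment gives a 1:1:1:1 ratio.
The 1:1:1:1 ratio has 4 parts, so with N = 2129 the expected counts are:
  tall purple-flowered: 2129 × 1/4 = 532.25
  tall white-flowered: 2129 × 1/4 = 532.25
  dwarf purple-flowered: 2129 × 1/4 = 532.25
  dwarf white-flowered: 2129 × 1/4 = 532.25
χ² = Σ (O − E)² / E
  tall purple-flowered: (635 − 532.25)² / 532.25 = 19.8357
  tall white-flowered: (499 − 532.25)² / 532.25 = 2.0771
  dwarf purple-flowered: (514 − 532.25)² / 532.25 = 0.6258
  dwarf white-flowered: (481 − 532.25)² / 532.25 = 4.9348
χ² = 19.8357 + 2.0771 + 0.6258 + 4.9348 = 27.4734 ≈ 27.473

27.473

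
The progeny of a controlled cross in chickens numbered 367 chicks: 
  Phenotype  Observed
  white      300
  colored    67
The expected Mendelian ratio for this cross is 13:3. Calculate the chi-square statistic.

0.059

Expected counts for N = 367 under a 13:3 ratio (total parts = 16):
  white: 367 × 13/16 = 298.1875
  colored: 367 × 3/16 = 68.8125
χ² = Σ (O − E)² / E
  white: (300 − 298.1875)² / 298.1875 = 0.0110
  colored: (67 − 68.8125)² / 68.8125 = 0.0477
χ² = 0.0110 + 0.0477 = 0.0587 ≈ 0.059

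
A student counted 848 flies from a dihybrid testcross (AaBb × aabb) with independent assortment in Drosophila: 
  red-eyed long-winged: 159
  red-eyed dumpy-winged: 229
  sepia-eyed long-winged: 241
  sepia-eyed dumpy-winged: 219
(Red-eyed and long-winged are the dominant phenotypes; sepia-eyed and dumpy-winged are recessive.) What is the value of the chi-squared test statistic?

A dihybrid testcross with independent assortment gives a 1:1:1:1 ratio.
Under the 1:1:1:1 hypothesis (Σ ratio = 4, N = 848):
  red-eyed long-winged: 848 × 1/4 = 212
  red-eyed dumpy-winged: 848 × 1/4 = 212
  sepia-eyed long-winged: 848 × 1/4 = 212
  sepia-eyed dumpy-winged: 848 × 1/4 = 212
χ² = Σ (O − E)² / E
  red-eyed long-winged: (159 − 212)² / 212 = 13.2500
  red-eyed dumpy-winged: (229 − 212)² / 212 = 1.3632
  sepia-eyed long-winged: (241 − 212)² / 212 = 3.9670
  sepia-eyed dumpy-winged: (219 − 212)² / 212 = 0.2311
χ² = 13.2500 + 1.3632 + 3.9670 + 0.2311 = 18.8113 ≈ 18.811

18.811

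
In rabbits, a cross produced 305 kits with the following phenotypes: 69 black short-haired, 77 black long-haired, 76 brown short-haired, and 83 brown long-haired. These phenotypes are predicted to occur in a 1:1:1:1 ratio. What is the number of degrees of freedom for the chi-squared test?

3

A goodness-of-fit test with 4 phenotype classes has df = 4 − 1 = 3.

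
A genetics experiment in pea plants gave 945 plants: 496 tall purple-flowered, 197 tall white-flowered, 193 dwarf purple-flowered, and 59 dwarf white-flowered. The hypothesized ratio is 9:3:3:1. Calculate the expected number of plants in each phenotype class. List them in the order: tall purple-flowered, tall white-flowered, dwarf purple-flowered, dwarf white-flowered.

531.5625, 177.1875, 177.1875, 59.0625

Expected counts for N = 945 under a 9:3:3:1 ratio (total parts = 16):
  tall purple-flowered: 945 × 9/16 = 531.5625
  tall white-flowered: 945 × 3/16 = 177.1875
  dwarf purple-flowered: 945 × 3/16 = 177.1875
  dwarf white-flowered: 945 × 1/16 = 59.0625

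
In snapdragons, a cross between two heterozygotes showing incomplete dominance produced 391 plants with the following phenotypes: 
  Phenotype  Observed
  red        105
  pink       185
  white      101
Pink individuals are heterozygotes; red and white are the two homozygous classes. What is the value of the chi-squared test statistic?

1.210

With incomplete dominance, a heterozygote × heterozygote cross gives a 1:2:1 phenotypic ratio.
Total ratio parts = 4. Expected numbers out of 391:
  red: 391 × 1/4 = 97.75
  pink: 391 × 2/4 = 195.5
  white: 391 × 1/4 = 97.75
χ² = Σ (O − E)² / E
  red: (105 − 97.75)² / 97.75 = 0.5377
  pink: (185 − 195.5)² / 195.5 = 0.5639
  white: (101 − 97.75)² / 97.75 = 0.1081
χ² = 0.5377 + 0.5639 + 0.1081 = 1.2097 ≈ 1.210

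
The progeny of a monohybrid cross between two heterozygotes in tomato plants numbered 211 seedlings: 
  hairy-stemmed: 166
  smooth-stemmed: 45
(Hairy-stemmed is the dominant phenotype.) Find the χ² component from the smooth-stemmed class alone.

For a monohybrid cross between heterozygotes with complete dominance, the expected phenotypic ratio is 3:1.
The 3:1 ratio has 4 parts, so with N = 211 the expected counts are:
  hairy-stemmed: 211 × 3/4 = 158.25
  smooth-stemmed: 211 × 1/4 = 52.75
Contribution of smooth-stemmed: (45 − 52.75)² / 52.75 = 1.1386

1.139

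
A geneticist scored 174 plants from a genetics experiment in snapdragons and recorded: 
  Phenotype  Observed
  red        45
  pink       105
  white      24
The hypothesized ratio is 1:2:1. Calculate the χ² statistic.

12.517

The 1:2:1 ratio has 4 parts, so with N = 174 the expected counts are:
  red: 174 × 1/4 = 43.5
  pink: 174 × 2/4 = 87
  white: 174 × 1/4 = 43.5
χ² = Σ (O − E)² / E
  red: (45 − 43.5)² / 43.5 = 0.0517
  pink: (105 − 87)² / 87 = 3.7241
  white: (24 − 43.5)² / 43.5 = 8.7414
χ² = 0.0517 + 3.7241 + 8.7414 = 12.5172 ≈ 12.517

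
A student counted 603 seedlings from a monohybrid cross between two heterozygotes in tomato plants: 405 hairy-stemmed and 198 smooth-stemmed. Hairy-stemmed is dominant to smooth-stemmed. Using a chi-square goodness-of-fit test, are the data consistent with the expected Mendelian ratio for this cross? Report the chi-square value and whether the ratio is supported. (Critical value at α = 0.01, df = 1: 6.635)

For a monohybrid cross between heterozygotes with complete dominance, the expected phenotypic ratio is 3:1.
Expected counts for N = 603 under a 3:1 ratio (total parts = 4):
  hairy-stemmed: 603 × 3/4 = 452.25
  smooth-stemmed: 603 × 1/4 = 150.75
χ² = Σ (O − E)² / E
  hairy-stemmed: (405 − 452.25)² / 452.25 = 4.9366
  smooth-stemmed: (198 − 150.75)² / 150.75 = 14.8097
χ² = 4.9366 + 14.8097 = 19.7463 ≈ 19.746
Degrees of freedom = 2 − 1 = 1; critical value at α = 0.01 is 6.635.
Since 19.746 > 6.635, we reject the null hypothesis — the data do not fit the 3:1 ratio.

19.746; not consistent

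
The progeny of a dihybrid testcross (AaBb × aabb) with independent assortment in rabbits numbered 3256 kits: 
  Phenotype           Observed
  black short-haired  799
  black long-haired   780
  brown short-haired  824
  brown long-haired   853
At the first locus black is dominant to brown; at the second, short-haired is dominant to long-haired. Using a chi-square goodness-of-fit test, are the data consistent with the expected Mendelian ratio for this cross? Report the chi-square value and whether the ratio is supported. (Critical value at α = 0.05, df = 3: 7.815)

3.688; consistent

A dihybrid testcross with independent assortment gives a 1:1:1:1 ratio.
Expected counts for N = 3256 under a 1:1:1:1 ratio (total parts = 4):
  black short-haired: 3256 × 1/4 = 814
  black long-haired: 3256 × 1/4 = 814
  brown short-haired: 3256 × 1/4 = 814
  brown long-haired: 3256 × 1/4 = 814
χ² = Σ (O − E)² / E
  black short-haired: (799 − 814)² / 814 = 0.2764
  black long-haired: (780 − 814)² / 814 = 1.4201
  brown short-haired: (824 − 814)² / 814 = 0.1229
  brown long-haired: (853 − 814)² / 814 = 1.8686
χ² = 0.2764 + 1.4201 + 0.1229 + 1.8686 = 3.688
Degrees of freedom = 4 − 1 = 3; critical value at α = 0.05 is 7.815.
Since 3.688 < 7.815, we fail to reject the null hypothesis — the data are consistent with the 1:1:1:1 ratio.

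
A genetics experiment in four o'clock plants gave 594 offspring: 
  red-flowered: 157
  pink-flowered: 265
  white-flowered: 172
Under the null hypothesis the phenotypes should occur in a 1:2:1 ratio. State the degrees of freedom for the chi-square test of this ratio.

2

A goodness-of-fit test with 3 phenotype classes has df = 3 − 1 = 2.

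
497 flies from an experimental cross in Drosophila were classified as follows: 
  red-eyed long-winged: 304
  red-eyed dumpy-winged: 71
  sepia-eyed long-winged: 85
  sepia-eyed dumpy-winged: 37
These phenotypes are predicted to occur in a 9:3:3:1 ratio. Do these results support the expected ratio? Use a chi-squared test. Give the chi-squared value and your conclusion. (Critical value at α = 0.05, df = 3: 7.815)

Total ratio parts = 16. Expected numbers out of 497:
  red-eyed long-winged: 497 × 9/16 = 279.5625
  red-eyed dumpy-winged: 497 × 3/16 = 93.1875
  sepia-eyed long-winged: 497 × 3/16 = 93.1875
  sepia-eyed dumpy-winged: 497 × 1/16 = 31.0625
χ² = Σ (O − E)² / E
  red-eyed long-winged: (304 − 279.5625)² / 279.5625 = 2.1362
  red-eyed dumpy-winged: (71 − 93.1875)² / 93.1875 = 5.2827
  sepia-eyed long-winged: (85 − 93.1875)² / 93.1875 = 0.7194
  sepia-eyed dumpy-winged: (37 − 31.0625)² / 31.0625 = 1.1349
χ² = 2.1362 + 5.2827 + 0.7194 + 1.1349 = 9.2732 ≈ 9.273
Degrees of freedom = 4 − 1 = 3; critical value at α = 0.05 is 7.815.
Since 9.273 > 7.815, we reject the null hypothesis — the data do not fit the 9:3:3:1 ratio.

9.273; not consistent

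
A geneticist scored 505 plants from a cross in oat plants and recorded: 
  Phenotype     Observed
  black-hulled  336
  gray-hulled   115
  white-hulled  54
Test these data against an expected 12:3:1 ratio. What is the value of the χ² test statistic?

The 12:3:1 ratio has 16 parts, so with N = 505 the expected counts are:
  black-hulled: 505 × 12/16 = 378.75
  gray-hulled: 505 × 3/16 = 94.6875
  white-hulled: 505 × 1/16 = 31.5625
χ² = Σ (O − E)² / E
  black-hulled: (336 − 378.75)² / 378.75 = 4.8252
  gray-hulled: (115 − 94.6875)² / 94.6875 = 4.3575
  white-hulled: (54 − 31.5625)² / 31.5625 = 15.9506
χ² = 4.8252 + 4.3575 + 15.9506 = 25.1333 ≈ 25.133

25.133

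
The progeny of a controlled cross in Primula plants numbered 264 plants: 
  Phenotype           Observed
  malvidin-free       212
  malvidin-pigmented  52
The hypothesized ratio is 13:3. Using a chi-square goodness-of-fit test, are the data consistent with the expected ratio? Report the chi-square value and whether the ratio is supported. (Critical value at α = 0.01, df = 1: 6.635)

Under the 13:3 hypothesis (Σ ratio = 16, N = 264):
  malvidin-free: 264 × 13/16 = 214.5
  malvidin-pigmented: 264 × 3/16 = 49.5
χ² = Σ (O − E)² / E
  malvidin-free: (212 − 214.5)² / 214.5 = 0.0291
  malvidin-pigmented: (52 − 49.5)² / 49.5 = 0.1263
χ² = 0.0291 + 0.1263 = 0.1554 ≈ 0.155
Degrees of freedom = 2 − 1 = 1; critical value at α = 0.01 is 6.635.
Since 0.155 < 6.635, we fail to reject the null hypothesis — the data are consistent with the 13:3 ratio.

0.155; consistent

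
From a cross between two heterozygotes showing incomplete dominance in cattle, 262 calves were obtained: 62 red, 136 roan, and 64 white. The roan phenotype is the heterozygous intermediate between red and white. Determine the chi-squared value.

With incomplete dominance, a heterozygote × heterozygote cross gives a 1:2:1 phenotypic ratio.
The 1:2:1 ratio has 4 parts, so with N = 262 the expected counts are:
  red: 262 × 1/4 = 65.5
  roan: 262 × 2/4 = 131
  white: 262 × 1/4 = 65.5
χ² = Σ (O − E)² / E
  red: (62 − 65.5)² / 65.5 = 0.1870
  roan: (136 − 131)² / 131 = 0.1908
  white: (64 − 65.5)² / 65.5 = 0.0344
χ² = 0.1870 + 0.1908 + 0.0344 = 0.4122 ≈ 0.412

0.412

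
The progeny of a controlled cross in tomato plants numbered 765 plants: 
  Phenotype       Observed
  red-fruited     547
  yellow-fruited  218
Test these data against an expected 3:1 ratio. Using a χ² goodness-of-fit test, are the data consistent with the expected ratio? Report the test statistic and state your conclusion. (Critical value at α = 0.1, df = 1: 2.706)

4.989; not consistent

Under the 3:1 hypothesis (Σ ratio = 4, N = 765):
  red-fruited: 765 × 3/4 = 573.75
  yellow-fruited: 765 × 1/4 = 191.25
χ² = Σ (O − E)² / E
  red-fruited: (547 − 573.75)² / 573.75 = 1.2472
  yellow-fruited: (218 − 191.25)² / 191.25 = 3.7415
χ² = 1.2472 + 3.7415 = 4.9887 ≈ 4.989
Degrees of freedom = 2 − 1 = 1; critical value at α = 0.1 is 2.706.
Since 4.989 > 2.706, we reject the null hypothesis — the data do not fit the 3:1 ratio.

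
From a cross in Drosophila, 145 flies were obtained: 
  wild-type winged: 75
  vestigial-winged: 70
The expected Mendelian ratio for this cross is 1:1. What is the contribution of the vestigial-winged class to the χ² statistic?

Under the 1:1 hypothesis (Σ ratio = 2, N = 145):
  wild-type winged: 145 × 1/2 = 72.5
  vestigial-winged: 145 × 1/2 = 72.5
Contribution of vestigial-winged: (70 − 72.5)² / 72.5 = 0.0862

0.086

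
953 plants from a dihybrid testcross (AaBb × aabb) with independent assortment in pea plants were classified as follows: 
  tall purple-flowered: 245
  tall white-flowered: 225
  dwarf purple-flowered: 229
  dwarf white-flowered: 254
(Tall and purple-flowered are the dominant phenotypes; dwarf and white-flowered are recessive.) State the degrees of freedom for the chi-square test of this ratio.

3

A dihybrid testcross with independent assortment gives a 1:1:1:1 ratio.
A goodness-of-fit test with 4 phenotype classes has df = 4 − 1 = 3.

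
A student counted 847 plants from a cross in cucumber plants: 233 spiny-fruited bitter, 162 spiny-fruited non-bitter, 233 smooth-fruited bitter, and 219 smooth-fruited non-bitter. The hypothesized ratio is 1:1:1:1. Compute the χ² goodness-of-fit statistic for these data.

16.202

The 1:1:1:1 ratio has 4 parts, so with N = 847 the expected counts are:
  spiny-fruited bitter: 847 × 1/4 = 211.75
  spiny-fruited non-bitter: 847 × 1/4 = 211.75
  smooth-fruited bitter: 847 × 1/4 = 211.75
  smooth-fruited non-bitter: 847 × 1/4 = 211.75
χ² = Σ (O − E)² / E
  spiny-fruited bitter: (233 − 211.75)² / 211.75 = 2.1325
  spiny-fruited non-bitter: (162 − 211.75)² / 211.75 = 11.6886
  smooth-fruited bitter: (233 − 211.75)² / 211.75 = 2.1325
  smooth-fruited non-bitter: (219 − 211.75)² / 211.75 = 0.2482
χ² = 2.1325 + 11.6886 + 2.1325 + 0.2482 = 16.2018 ≈ 16.202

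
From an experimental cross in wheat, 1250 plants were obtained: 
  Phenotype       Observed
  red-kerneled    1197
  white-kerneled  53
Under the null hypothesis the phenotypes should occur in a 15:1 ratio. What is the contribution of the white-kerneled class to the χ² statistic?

Under the 15:1 hypothesis (Σ ratio = 16, N = 1250):
  red-kerneled: 1250 × 15/16 = 1171.875
  white-kerneled: 1250 × 1/16 = 78.125
Contribution of white-kerneled: (53 − 78.125)² / 78.125 = 8.0802

8.080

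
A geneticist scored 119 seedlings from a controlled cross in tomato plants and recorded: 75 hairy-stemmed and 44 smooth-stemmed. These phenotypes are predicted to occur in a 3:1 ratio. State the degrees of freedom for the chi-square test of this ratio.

A goodness-of-fit test with 2 phenotype classes has df = 2 − 1 = 1.

1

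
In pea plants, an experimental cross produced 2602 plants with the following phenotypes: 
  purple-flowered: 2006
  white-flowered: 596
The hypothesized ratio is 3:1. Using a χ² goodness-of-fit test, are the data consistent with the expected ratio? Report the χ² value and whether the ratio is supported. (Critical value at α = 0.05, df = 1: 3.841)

6.088; not consistent

Total ratio parts = 4. Expected numbers out of 2602:
  purple-flowered: 2602 × 3/4 = 1951.5
  white-flowered: 2602 × 1/4 = 650.5
χ² = Σ (O − E)² / E
  purple-flowered: (2006 − 1951.5)² / 1951.5 = 1.5220
  white-flowered: (596 − 650.5)² / 650.5 = 4.5661
χ² = 1.5220 + 4.5661 = 6.0881 ≈ 6.088
Degrees of freedom = 2 − 1 = 1; critical value at α = 0.05 is 3.841.
Since 6.088 > 3.841, we reject the null hypothesis — the data do not fit the 3:1 ratio.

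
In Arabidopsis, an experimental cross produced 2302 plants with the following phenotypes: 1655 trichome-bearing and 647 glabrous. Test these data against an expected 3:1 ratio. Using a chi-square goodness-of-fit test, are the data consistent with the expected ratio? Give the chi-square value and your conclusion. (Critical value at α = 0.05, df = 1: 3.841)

Total ratio parts = 4. Expected numbers out of 2302:
  trichome-bearing: 2302 × 3/4 = 1726.5
  glabrous: 2302 × 1/4 = 575.5
χ² = Σ (O − E)² / E
  trichome-bearing: (1655 − 1726.5)² / 1726.5 = 2.9610
  glabrous: (647 − 575.5)² / 575.5 = 8.8831
χ² = 2.9610 + 8.8831 = 11.8441 ≈ 11.844
Degrees of freedom = 2 − 1 = 1; critical value at α = 0.05 is 3.841.
Since 11.844 > 3.841, we reject the null hypothesis — the data do not fit the 3:1 ratio.

11.844; not consistent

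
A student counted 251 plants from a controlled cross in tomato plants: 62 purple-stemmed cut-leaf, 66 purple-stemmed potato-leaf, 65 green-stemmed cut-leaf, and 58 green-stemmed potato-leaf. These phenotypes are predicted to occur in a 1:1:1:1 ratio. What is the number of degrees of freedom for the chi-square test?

3

A goodness-of-fit test with 4 phenotype classes has df = 4 − 1 = 3.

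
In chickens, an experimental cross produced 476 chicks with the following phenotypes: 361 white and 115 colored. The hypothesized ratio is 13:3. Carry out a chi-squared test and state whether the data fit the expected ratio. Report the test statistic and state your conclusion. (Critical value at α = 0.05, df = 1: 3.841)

Total ratio parts = 16. Expected numbers out of 476:
  white: 476 × 13/16 = 386.75
  colored: 476 × 3/16 = 89.25
χ² = Σ (O − E)² / E
  white: (361 − 386.75)² / 386.75 = 1.7144
  colored: (115 − 89.25)² / 89.25 = 7.4293
χ² = 1.7144 + 7.4293 = 9.1437 ≈ 9.144
Degrees of freedom = 2 − 1 = 1; critical value at α = 0.05 is 3.841.
Since 9.144 > 3.841, we reject the null hypothesis — the data do not fit the 13:3 ratio.

9.144; not consistent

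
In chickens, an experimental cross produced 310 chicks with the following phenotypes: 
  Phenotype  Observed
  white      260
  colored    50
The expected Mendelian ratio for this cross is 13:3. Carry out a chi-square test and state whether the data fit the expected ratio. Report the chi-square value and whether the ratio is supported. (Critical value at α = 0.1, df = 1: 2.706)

1.398; consistent

Total ratio parts = 16. Expected numbers out of 310:
  white: 310 × 13/16 = 251.875
  colored: 310 × 3/16 = 58.125
χ² = Σ (O − E)² / E
  white: (260 − 251.875)² / 251.875 = 0.2621
  colored: (50 − 58.125)² / 58.125 = 1.1358
χ² = 0.2621 + 1.1358 = 1.3979 ≈ 1.398
Degrees of freedom = 2 − 1 = 1; critical value at α = 0.1 is 2.706.
Since 1.398 < 2.706, we fail to reject the null hypothesis — the data are consistent with the 13:3 ratio.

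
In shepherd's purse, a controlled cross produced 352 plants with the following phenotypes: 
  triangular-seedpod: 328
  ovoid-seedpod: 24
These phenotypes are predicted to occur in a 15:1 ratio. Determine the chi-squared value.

0.194

Expected counts for N = 352 under a 15:1 ratio (total parts = 16):
  triangular-seedpod: 352 × 15/16 = 330
  ovoid-seedpod: 352 × 1/16 = 22
χ² = Σ (O − E)² / E
  triangular-seedpod: (328 − 330)² / 330 = 0.0121
  ovoid-seedpod: (24 − 22)² / 22 = 0.1818
χ² = 0.0121 + 0.1818 = 0.1939 ≈ 0.194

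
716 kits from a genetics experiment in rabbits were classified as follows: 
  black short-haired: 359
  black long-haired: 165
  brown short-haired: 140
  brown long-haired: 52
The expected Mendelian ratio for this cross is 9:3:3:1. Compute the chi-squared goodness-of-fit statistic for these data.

Total ratio parts = 16. Expected numbers out of 716:
  black short-haired: 716 × 9/16 = 402.75
  black long-haired: 716 × 3/16 = 134.25
  brown short-haired: 716 × 3/16 = 134.25
  brown long-haired: 716 × 1/16 = 44.75
χ² = Σ (O − E)² / E
  black short-haired: (359 − 402.75)² / 402.75 = 4.7525
  black long-haired: (165 − 134.25)² / 134.25 = 7.0433
  brown short-haired: (140 − 134.25)² / 134.25 = 0.2463
  brown long-haired: (52 − 44.75)² / 44.75 = 1.1746
χ² = 4.7525 + 7.0433 + 0.2463 + 1.1746 = 13.2167 ≈ 13.217

13.217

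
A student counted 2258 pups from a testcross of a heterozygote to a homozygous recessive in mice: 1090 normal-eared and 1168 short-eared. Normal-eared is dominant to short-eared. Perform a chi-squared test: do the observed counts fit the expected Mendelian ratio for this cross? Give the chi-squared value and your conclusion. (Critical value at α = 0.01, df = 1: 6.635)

2.694; consistent

A testcross of a heterozygote (Aa × aa) gives a 1:1 phenotypic ratio.
The 1:1 ratio has 2 parts, so with N = 2258 the expected counts are:
  normal-eared: 2258 × 1/2 = 1129
  short-eared: 2258 × 1/2 = 1129
χ² = Σ (O − E)² / E
  normal-eared: (1090 − 1129)² / 1129 = 1.3472
  short-eared: (1168 − 1129)² / 1129 = 1.3472
χ² = 1.3472 + 1.3472 = 2.6944 ≈ 2.694
Degrees of freedom = 2 − 1 = 1; critical value at α = 0.01 is 6.635.
Since 2.694 < 6.635, we fail to reject the null hypothesis — the data are consistent with the 1:1 ratio.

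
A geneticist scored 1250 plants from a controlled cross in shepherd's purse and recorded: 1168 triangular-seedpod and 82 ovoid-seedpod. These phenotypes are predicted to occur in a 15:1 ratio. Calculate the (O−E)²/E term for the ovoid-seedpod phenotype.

0.192

Total ratio parts = 16. Expected numbers out of 1250:
  triangular-seedpod: 1250 × 15/16 = 1171.875
  ovoid-seedpod: 1250 × 1/16 = 78.125
Contribution of ovoid-seedpod: (82 − 78.125)² / 78.125 = 0.1922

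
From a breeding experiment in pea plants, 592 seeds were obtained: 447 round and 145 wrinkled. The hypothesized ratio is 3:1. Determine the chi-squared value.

Under the 3:1 hypothesis (Σ ratio = 4, N = 592):
  round: 592 × 3/4 = 444
  wrinkled: 592 × 1/4 = 148
χ² = Σ (O − E)² / E
  round: (447 − 444)² / 444 = 0.0203
  wrinkled: (145 − 148)² / 148 = 0.0608
χ² = 0.0203 + 0.0608 = 0.0811 ≈ 0.081

0.081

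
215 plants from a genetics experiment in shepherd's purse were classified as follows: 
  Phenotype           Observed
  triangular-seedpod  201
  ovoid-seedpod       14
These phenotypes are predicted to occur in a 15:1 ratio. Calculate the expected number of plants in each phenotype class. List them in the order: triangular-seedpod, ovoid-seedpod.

Expected counts for N = 215 under a 15:1 ratio (total parts = 16):
  triangular-seedpod: 215 × 15/16 = 201.5625
  ovoid-seedpod: 215 × 1/16 = 13.4375

201.5625, 13.4375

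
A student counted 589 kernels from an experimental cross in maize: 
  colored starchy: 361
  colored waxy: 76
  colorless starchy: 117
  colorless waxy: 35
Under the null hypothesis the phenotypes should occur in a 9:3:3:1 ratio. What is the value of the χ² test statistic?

13.878

Under the 9:3:3:1 hypothesis (Σ ratio = 16, N = 589):
  colored starchy: 589 × 9/16 = 331.3125
  colored waxy: 589 × 3/16 = 110.4375
  colorless starchy: 589 × 3/16 = 110.4375
  colorless waxy: 589 × 1/16 = 36.8125
χ² = Σ (O − E)² / E
  colored starchy: (361 − 331.3125)² / 331.3125 = 2.6602
  colored waxy: (76 − 110.4375)² / 110.4375 = 10.7386
  colorless starchy: (117 − 110.4375)² / 110.4375 = 0.3900
  colorless waxy: (35 − 36.8125)² / 36.8125 = 0.0892
χ² = 2.6602 + 10.7386 + 0.3900 + 0.0892 = 13.878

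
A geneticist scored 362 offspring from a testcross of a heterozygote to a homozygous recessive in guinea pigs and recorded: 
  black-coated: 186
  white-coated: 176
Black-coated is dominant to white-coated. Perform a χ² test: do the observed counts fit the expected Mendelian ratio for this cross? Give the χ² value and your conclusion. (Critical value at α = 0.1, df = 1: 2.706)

A testcross of a heterozygote (Aa × aa) gives a 1:1 phenotypic ratio.
Total ratio parts = 2. Expected numbers out of 362:
  black-coated: 362 × 1/2 = 181
  white-coated: 362 × 1/2 = 181
χ² = Σ (O − E)² / E
  black-coated: (186 − 181)² / 181 = 0.1381
  white-coated: (176 − 181)² / 181 = 0.1381
χ² = 0.1381 + 0.1381 = 0.2762 ≈ 0.276
Degrees of freedom = 2 − 1 = 1; critical value at α = 0.1 is 2.706.
Since 0.276 < 2.706, we fail to reject the null hypothesis — the data are consistent with the 1:1 ratio.

0.276; consistent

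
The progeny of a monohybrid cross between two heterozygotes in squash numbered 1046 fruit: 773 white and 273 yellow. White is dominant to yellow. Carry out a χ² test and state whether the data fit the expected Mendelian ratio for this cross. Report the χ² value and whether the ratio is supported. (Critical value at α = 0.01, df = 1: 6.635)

0.674; consistent

For a monohybrid cross between heterozygotes with complete dominance, the expected phenotypic ratio is 3:1.
Total ratio parts = 4. Expected numbers out of 1046:
  white: 1046 × 3/4 = 784.5
  yellow: 1046 × 1/4 = 261.5
χ² = Σ (O − E)² / E
  white: (773 − 784.5)² / 784.5 = 0.1686
  yellow: (273 − 261.5)² / 261.5 = 0.5057
χ² = 0.1686 + 0.5057 = 0.6743 ≈ 0.674
Degrees of freedom = 2 − 1 = 1; critical value at α = 0.01 is 6.635.
Since 0.674 < 6.635, we fail to reject the null hypothesis — the data are consistent with the 3:1 ratio.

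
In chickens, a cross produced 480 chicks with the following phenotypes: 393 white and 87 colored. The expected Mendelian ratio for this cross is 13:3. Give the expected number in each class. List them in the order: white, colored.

390, 90

Under the 13:3 hypothesis (Σ ratio = 16, N = 480):
  white: 480 × 13/16 = 390
  colored: 480 × 3/16 = 90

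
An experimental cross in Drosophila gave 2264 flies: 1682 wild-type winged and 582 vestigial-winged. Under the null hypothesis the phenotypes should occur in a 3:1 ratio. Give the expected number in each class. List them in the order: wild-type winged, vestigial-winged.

1698, 566

The 3:1 ratio has 4 parts, so with N = 2264 the expected counts are:
  wild-type winged: 2264 × 3/4 = 1698
  vestigial-winged: 2264 × 1/4 = 566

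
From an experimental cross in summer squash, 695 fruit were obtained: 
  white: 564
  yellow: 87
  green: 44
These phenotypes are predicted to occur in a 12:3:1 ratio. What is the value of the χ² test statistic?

17.909

Under the 12:3:1 hypothesis (Σ ratio = 16, N = 695):
  white: 695 × 12/16 = 521.25
  yellow: 695 × 3/16 = 130.3125
  green: 695 × 1/16 = 43.4375
χ² = Σ (O − E)² / E
  white: (564 − 521.25)² / 521.25 = 3.5061
  yellow: (87 − 130.3125)² / 130.3125 = 14.3960
  green: (44 − 43.4375)² / 43.4375 = 0.0073
χ² = 3.5061 + 14.3960 + 0.0073 = 17.9094 ≈ 17.909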